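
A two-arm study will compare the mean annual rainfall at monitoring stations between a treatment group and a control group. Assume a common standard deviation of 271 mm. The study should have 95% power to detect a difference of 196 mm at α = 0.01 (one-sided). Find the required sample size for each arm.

For two equal groups, n per group = 2·((z_α + z_β)·σ/δ)².
z_α = 2.326; z_β = 1.645 (power 95%).
n = 2 × (3.971 × 271 / 196)² = 2 × 30.15 = 60.30
Round up: n = 61 per group.

61 per group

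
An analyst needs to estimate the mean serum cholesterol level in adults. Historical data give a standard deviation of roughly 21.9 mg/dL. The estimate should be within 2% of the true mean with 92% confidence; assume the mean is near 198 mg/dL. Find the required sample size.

94

For a mean, the margin of error is E = z·σ/√n, so n = (zσ/E)².
At 92% confidence, z = 1.751.
E = 2% of 198 = 3.96 mg/dL.
n = (1.751 × 21.9 / 3.96)² = 93.77
Round up: n = 94.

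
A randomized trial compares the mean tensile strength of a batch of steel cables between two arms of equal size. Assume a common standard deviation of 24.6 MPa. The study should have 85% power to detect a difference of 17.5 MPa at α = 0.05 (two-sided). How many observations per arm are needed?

For two equal groups, n per group = 2·((z_{α/2} + z_β)·σ/δ)².
z_{α/2} = 1.960; z_β = 1.036 (power 85%).
n = 2 × (2.996 × 24.6 / 17.5)² = 2 × 17.74 = 35.48
Round up: n = 36 per group.

36 per group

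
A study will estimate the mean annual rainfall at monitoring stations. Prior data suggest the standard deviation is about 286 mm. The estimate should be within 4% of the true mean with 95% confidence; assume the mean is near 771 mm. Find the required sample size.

For a mean, the margin of error is E = z·σ/√n, so n = (zσ/E)².
At 95% confidence, z = 1.960.
E = 4% of 771 = 30.84 mm.
n = (1.960 × 286 / 30.84)² = 330.38
Round up: n = 331.

331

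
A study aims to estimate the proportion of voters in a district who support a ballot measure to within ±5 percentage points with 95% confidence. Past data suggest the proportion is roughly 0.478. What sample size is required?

n = 384

For a proportion with margin E = 0.05 at 95% confidence, z = 1.960.
n = p̂(1−p̂)(z/E)² = 0.478 × 0.522 × (1.960/0.05)² = 383.42
Round up: n = 384.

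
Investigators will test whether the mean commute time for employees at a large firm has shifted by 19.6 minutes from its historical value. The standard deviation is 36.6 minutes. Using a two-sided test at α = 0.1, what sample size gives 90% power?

n = 30

For a one-sample z-test, n = ((z_{α/2} + z_β)·σ/δ)².
z_{α/2} = 1.645 (two-sided α = 0.1); z_β = 1.282 (power 90% → β = 0.1).
n = (2.927 × 36.6 / 19.6)² = 29.87
Round up: n = 30.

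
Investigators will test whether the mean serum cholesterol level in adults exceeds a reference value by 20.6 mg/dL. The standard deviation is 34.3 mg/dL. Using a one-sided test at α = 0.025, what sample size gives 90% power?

For a one-sample z-test, n = ((z_α + z_β)·σ/δ)².
z_α = 1.960 (one-sided α = 0.025); z_β = 1.282 (power 90% → β = 0.1).
n = (3.242 × 34.3 / 20.6)² = 29.14
Round up: n = 30.

30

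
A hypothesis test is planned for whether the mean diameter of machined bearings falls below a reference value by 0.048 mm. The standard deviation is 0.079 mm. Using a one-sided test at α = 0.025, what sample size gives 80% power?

For a one-sample z-test, n = ((z_α + z_β)·σ/δ)².
z_α = 1.960 (one-sided α = 0.025); z_β = 0.842 (power 80% → β = 0.2).
n = (2.802 × 0.079 / 0.048)² = 21.27
Round up: n = 22.

22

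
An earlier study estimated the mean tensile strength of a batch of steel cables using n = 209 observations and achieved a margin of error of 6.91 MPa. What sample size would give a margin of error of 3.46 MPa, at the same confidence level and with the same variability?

834

Margin of error scales as 1/√n, so n₂ = n₁·(E₁/E₂)².
n₂ = 209 × (6.91/3.46)² = 209 × 3.988 = 833.49
Round up: n₂ = 834.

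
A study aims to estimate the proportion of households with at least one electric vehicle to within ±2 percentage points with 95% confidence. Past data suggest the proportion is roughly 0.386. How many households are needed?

For a proportion with margin E = 0.02 at 95% confidence, z = 1.960.
n = p̂(1−p̂)(z/E)² = 0.386 × 0.614 × (1.960/0.02)² = 2276.19
Round up: n = 2277.

2277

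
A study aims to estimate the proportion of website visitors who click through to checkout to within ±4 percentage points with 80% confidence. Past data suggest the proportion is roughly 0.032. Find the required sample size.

For a proportion with margin E = 0.04 at 80% confidence, z = 1.282.
n = p̂(1−p̂)(z/E)² = 0.032 × 0.968 × (1.282/0.04)² = 31.82
Round up: n = 32.

32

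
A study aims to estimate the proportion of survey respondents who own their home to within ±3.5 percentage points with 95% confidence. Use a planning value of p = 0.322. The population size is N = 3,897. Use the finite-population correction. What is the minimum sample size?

n = 583

For a proportion with margin E = 0.035 at 95% confidence, z = 1.960.
n = p̂(1−p̂)(z/E)² = 0.322 × 0.678 × (1.960/0.035)² = 684.64 — call this n₀.
Finite-population correction with N = 3,897: n = n₀ / (1 + (n₀−1)/N) = 684.64 / 1.175 = 582.67
Round up: n = 583.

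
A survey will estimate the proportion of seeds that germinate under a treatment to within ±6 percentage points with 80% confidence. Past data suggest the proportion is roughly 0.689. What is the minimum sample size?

98

For a proportion with margin E = 0.06 at 80% confidence, z = 1.282.
n = p̂(1−p̂)(z/E)² = 0.689 × 0.311 × (1.282/0.06)² = 97.83
Round up: n = 98.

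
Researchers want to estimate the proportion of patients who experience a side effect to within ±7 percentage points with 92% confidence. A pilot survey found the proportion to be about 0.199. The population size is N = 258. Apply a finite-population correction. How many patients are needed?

n = 73

For a proportion with margin E = 0.07 at 92% confidence, z = 1.751.
n = p̂(1−p̂)(z/E)² = 0.199 × 0.801 × (1.751/0.07)² = 99.74 — call this n₀.
Finite-population correction with N = 258: n = n₀ / (1 + (n₀−1)/N) = 99.74 / 1.383 = 72.12
Round up: n = 73.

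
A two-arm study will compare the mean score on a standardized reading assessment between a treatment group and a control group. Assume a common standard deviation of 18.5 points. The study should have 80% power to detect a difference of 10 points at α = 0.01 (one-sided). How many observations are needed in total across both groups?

For two equal groups, n per group = 2·((z_α + z_β)·σ/δ)².
z_α = 2.326; z_β = 0.842 (power 80%).
n = 2 × (3.168 × 18.5 / 10)² = 2 × 34.35 = 68.70
Round up: n = 69 per group.
Total across both groups: 2 × 69 = 138.

138 total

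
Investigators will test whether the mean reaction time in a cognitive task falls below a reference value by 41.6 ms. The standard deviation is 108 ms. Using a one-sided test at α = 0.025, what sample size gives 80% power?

53

For a one-sample z-test, n = ((z_α + z_β)·σ/δ)².
z_α = 1.960 (one-sided α = 0.025); z_β = 0.842 (power 80% → β = 0.2).
n = (2.802 × 108 / 41.6)² = 52.92
Round up: n = 53.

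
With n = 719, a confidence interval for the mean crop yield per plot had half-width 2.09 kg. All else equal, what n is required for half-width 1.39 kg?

Margin of error scales as 1/√n, so n₂ = n₁·(E₁/E₂)².
n₂ = 719 × (2.09/1.39)² = 719 × 2.261 = 1625.66
Round up: n₂ = 1626.

n = 1626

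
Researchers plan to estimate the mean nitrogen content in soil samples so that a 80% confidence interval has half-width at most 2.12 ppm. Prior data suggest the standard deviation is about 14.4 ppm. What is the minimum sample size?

n = 76

For a mean, the margin of error is E = z·σ/√n, so n = (zσ/E)².
At 80% confidence, z = 1.282.
n = (1.282 × 14.4 / 2.12)² = 75.83
Round up: n = 76.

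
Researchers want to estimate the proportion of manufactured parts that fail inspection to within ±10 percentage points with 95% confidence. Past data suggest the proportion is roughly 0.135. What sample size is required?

n = 45

For a proportion with margin E = 0.1 at 95% confidence, z = 1.960.
n = p̂(1−p̂)(z/E)² = 0.135 × 0.865 × (1.960/0.1)² = 44.86
Round up: n = 45.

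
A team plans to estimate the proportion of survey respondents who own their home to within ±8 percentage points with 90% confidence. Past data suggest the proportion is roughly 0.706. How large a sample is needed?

88

For a proportion with margin E = 0.08 at 90% confidence, z = 1.645.
n = p̂(1−p̂)(z/E)² = 0.706 × 0.294 × (1.645/0.08)² = 87.76
Round up: n = 88.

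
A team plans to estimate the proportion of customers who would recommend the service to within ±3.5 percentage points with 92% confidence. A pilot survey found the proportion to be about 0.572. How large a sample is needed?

For a proportion with margin E = 0.035 at 92% confidence, z = 1.751.
n = p̂(1−p̂)(z/E)² = 0.572 × 0.428 × (1.751/0.035)² = 612.74
Round up: n = 613.

613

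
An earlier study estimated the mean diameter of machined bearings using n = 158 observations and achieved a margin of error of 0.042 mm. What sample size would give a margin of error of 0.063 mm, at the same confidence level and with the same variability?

Margin of error scales as 1/√n, so n₂ = n₁·(E₁/E₂)².
n₂ = 158 × (0.042/0.063)² = 158 × 0.4444 = 70.22
Round up: n₂ = 71.

71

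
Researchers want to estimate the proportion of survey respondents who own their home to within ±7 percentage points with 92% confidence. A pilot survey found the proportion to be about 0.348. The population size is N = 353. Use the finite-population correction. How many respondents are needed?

102

For a proportion with margin E = 0.07 at 92% confidence, z = 1.751.
n = p̂(1−p̂)(z/E)² = 0.348 × 0.652 × (1.751/0.07)² = 141.97 — call this n₀.
Finite-population correction with N = 353: n = n₀ / (1 + (n₀−1)/N) = 141.97 / 1.399 = 101.48
Round up: n = 102.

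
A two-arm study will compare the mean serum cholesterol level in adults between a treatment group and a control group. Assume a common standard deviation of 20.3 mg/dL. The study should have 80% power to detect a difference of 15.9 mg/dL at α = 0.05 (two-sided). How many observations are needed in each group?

For two equal groups, n per group = 2·((z_{α/2} + z_β)·σ/δ)².
z_{α/2} = 1.960; z_β = 0.842 (power 80%).
n = 2 × (2.802 × 20.3 / 15.9)² = 2 × 12.80 = 25.60
Round up: n = 26 per group.

26 per group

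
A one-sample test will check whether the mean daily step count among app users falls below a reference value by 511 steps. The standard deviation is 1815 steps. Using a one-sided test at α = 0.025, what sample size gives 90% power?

For a one-sample z-test, n = ((z_α + z_β)·σ/δ)².
z_α = 1.960 (one-sided α = 0.025); z_β = 1.282 (power 90% → β = 0.1).
n = (3.242 × 1815 / 511)² = 132.60
Round up: n = 133.

133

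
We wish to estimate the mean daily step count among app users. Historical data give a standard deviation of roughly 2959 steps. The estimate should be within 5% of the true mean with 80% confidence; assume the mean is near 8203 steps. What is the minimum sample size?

For a mean, the margin of error is E = z·σ/√n, so n = (zσ/E)².
At 80% confidence, z = 1.282.
E = 5% of 8203 = 410.1 steps.
n = (1.282 × 2959 / 410.1)² = 85.54
Round up: n = 86.

86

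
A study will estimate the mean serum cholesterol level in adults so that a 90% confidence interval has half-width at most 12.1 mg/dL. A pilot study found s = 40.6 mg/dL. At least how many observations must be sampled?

For a mean, the margin of error is E = z·σ/√n, so n = (zσ/E)².
At 90% confidence, z = 1.645.
n = (1.645 × 40.6 / 12.1)² = 30.47
Round up: n = 31.

31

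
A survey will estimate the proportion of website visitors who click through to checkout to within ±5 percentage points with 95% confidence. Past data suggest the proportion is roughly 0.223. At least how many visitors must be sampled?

For a proportion with margin E = 0.05 at 95% confidence, z = 1.960.
n = p̂(1−p̂)(z/E)² = 0.223 × 0.777 × (1.960/0.05)² = 266.26
Round up: n = 267.

267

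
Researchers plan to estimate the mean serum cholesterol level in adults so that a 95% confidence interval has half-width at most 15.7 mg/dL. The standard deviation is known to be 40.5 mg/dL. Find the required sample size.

For a mean, the margin of error is E = z·σ/√n, so n = (zσ/E)².
At 95% confidence, z = 1.960.
n = (1.960 × 40.5 / 15.7)² = 25.56
Round up: n = 26.

26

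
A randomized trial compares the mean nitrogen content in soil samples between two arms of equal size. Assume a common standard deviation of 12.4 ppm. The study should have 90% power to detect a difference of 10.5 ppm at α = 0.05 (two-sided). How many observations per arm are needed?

30 per group

For two equal groups, n per group = 2·((z_{α/2} + z_β)·σ/δ)².
z_{α/2} = 1.960; z_β = 1.282 (power 90%).
n = 2 × (3.242 × 12.4 / 10.5)² = 2 × 14.66 = 29.32
Round up: n = 30 per group.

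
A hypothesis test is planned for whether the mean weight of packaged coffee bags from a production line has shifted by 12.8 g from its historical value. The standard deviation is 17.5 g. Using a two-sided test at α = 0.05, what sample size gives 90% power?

n = 20

For a one-sample z-test, n = ((z_{α/2} + z_β)·σ/δ)².
z_{α/2} = 1.960 (two-sided α = 0.05); z_β = 1.282 (power 90% → β = 0.1).
n = (3.242 × 17.5 / 12.8)² = 19.65
Round up: n = 20.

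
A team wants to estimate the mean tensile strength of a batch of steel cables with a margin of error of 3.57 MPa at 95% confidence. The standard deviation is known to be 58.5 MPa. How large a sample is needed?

For a mean, the margin of error is E = z·σ/√n, so n = (zσ/E)².
At 95% confidence, z = 1.960.
n = (1.960 × 58.5 / 3.57)² = 1031.54
Round up: n = 1032.

n = 1032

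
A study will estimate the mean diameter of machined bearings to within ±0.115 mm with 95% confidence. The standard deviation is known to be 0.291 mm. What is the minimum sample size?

25

For a mean, the margin of error is E = z·σ/√n, so n = (zσ/E)².
At 95% confidence, z = 1.960.
n = (1.960 × 0.291 / 0.115)² = 24.60
Round up: n = 25.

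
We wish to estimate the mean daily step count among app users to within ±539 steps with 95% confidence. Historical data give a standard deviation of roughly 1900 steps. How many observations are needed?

For a mean, the margin of error is E = z·σ/√n, so n = (zσ/E)².
At 95% confidence, z = 1.960.
n = (1.960 × 1900 / 539)² = 47.74
Round up: n = 48.

48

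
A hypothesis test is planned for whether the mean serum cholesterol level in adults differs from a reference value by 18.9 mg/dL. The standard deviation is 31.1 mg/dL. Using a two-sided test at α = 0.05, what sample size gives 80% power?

n = 22

For a one-sample z-test, n = ((z_{α/2} + z_β)·σ/δ)².
z_{α/2} = 1.960 (two-sided α = 0.05); z_β = 0.842 (power 80% → β = 0.2).
n = (2.802 × 31.1 / 18.9)² = 21.26
Round up: n = 22.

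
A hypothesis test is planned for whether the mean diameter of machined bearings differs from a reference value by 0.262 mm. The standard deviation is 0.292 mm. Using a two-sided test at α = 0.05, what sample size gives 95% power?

For a one-sample z-test, n = ((z_{α/2} + z_β)·σ/δ)².
z_{α/2} = 1.960 (two-sided α = 0.05); z_β = 1.645 (power 95% → β = 0.05).
n = (3.605 × 0.292 / 0.262)² = 16.14
Round up: n = 17.

n = 17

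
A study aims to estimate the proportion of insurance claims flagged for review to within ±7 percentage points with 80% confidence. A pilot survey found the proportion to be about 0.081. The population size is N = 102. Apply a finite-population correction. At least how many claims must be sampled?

21

For a proportion with margin E = 0.07 at 80% confidence, z = 1.282.
n = p̂(1−p̂)(z/E)² = 0.081 × 0.919 × (1.282/0.07)² = 24.97 — call this n₀.
Finite-population correction with N = 102: n = n₀ / (1 + (n₀−1)/N) = 24.97 / 1.235 = 20.22
Round up: n = 21.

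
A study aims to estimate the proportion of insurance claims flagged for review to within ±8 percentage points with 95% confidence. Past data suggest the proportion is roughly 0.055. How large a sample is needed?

For a proportion with margin E = 0.08 at 95% confidence, z = 1.960.
n = p̂(1−p̂)(z/E)² = 0.055 × 0.945 × (1.960/0.08)² = 31.20
Round up: n = 32.

32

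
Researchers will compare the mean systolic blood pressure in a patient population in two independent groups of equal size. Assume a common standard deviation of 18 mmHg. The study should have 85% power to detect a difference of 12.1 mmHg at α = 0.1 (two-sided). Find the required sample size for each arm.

32 per group

For two equal groups, n per group = 2·((z_{α/2} + z_β)·σ/δ)².
z_{α/2} = 1.645; z_β = 1.036 (power 85%).
n = 2 × (2.681 × 18 / 12.1)² = 2 × 15.91 = 31.82
Round up: n = 32 per group.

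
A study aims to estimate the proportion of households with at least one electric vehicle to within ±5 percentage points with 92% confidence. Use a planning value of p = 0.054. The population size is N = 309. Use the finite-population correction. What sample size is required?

53

For a proportion with margin E = 0.05 at 92% confidence, z = 1.751.
n = p̂(1−p̂)(z/E)² = 0.054 × 0.946 × (1.751/0.05)² = 62.65 — call this n₀.
Finite-population correction with N = 309: n = n₀ / (1 + (n₀−1)/N) = 62.65 / 1.2 = 52.21
Round up: n = 53.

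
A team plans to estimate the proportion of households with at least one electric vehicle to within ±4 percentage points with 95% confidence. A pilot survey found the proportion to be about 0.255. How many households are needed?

For a proportion with margin E = 0.04 at 95% confidence, z = 1.960.
n = p̂(1−p̂)(z/E)² = 0.255 × 0.745 × (1.960/0.04)² = 456.13
Round up: n = 457.

457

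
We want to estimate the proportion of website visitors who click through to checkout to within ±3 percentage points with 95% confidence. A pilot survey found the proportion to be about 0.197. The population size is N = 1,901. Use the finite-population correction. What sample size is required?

499

For a proportion with margin E = 0.03 at 95% confidence, z = 1.960.
n = p̂(1−p̂)(z/E)² = 0.197 × 0.803 × (1.960/0.03)² = 675.23 — call this n₀.
Finite-population correction with N = 1,901: n = n₀ / (1 + (n₀−1)/N) = 675.23 / 1.355 = 498.32
Round up: n = 499.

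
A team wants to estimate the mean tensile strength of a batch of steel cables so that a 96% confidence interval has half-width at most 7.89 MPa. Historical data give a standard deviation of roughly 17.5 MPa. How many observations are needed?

21

For a mean, the margin of error is E = z·σ/√n, so n = (zσ/E)².
At 96% confidence, z = 2.054.
n = (2.054 × 17.5 / 7.89)² = 20.76
Round up: n = 21.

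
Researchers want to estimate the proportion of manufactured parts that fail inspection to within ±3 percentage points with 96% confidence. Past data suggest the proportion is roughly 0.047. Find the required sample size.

For a proportion with margin E = 0.03 at 96% confidence, z = 2.054.
n = p̂(1−p̂)(z/E)² = 0.047 × 0.953 × (2.054/0.03)² = 209.97
Round up: n = 210.

210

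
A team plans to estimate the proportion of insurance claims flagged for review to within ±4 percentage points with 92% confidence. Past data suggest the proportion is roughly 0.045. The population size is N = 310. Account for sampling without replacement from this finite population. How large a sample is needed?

For a proportion with margin E = 0.04 at 92% confidence, z = 1.751.
n = p̂(1−p̂)(z/E)² = 0.045 × 0.955 × (1.751/0.04)² = 82.35 — call this n₀.
Finite-population correction with N = 310: n = n₀ / (1 + (n₀−1)/N) = 82.35 / 1.262 = 65.25
Round up: n = 66.

66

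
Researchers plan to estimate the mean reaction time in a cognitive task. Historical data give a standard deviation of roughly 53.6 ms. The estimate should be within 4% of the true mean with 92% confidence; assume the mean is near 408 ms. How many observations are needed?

34

For a mean, the margin of error is E = z·σ/√n, so n = (zσ/E)².
At 92% confidence, z = 1.751.
E = 4% of 408 = 16.32 ms.
n = (1.751 × 53.6 / 16.32)² = 33.07
Round up: n = 34.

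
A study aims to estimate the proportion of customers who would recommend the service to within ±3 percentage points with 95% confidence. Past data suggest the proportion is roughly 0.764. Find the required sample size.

770

For a proportion with margin E = 0.03 at 95% confidence, z = 1.960.
n = p̂(1−p̂)(z/E)² = 0.764 × 0.236 × (1.960/0.03)² = 769.62
Round up: n = 770.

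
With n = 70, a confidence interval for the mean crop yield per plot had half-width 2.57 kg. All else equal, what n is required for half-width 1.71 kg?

Margin of error scales as 1/√n, so n₂ = n₁·(E₁/E₂)².
n₂ = 70 × (2.57/1.71)² = 70 × 2.259 = 158.13
Round up: n₂ = 159.

159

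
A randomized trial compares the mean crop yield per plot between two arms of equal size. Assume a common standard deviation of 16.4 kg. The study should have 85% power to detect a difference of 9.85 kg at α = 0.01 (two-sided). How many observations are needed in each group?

For two equal groups, n per group = 2·((z_{α/2} + z_β)·σ/δ)².
z_{α/2} = 2.576; z_β = 1.036 (power 85%).
n = 2 × (3.612 × 16.4 / 9.85)² = 2 × 36.17 = 72.34
Round up: n = 73 per group.

73 per group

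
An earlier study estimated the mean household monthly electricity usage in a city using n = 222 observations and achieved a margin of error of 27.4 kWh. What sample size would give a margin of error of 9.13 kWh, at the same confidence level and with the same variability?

2000

Margin of error scales as 1/√n, so n₂ = n₁·(E₁/E₂)².
n₂ = 222 × (27.4/9.13)² = 222 × 9.007 = 1999.55
Round up: n₂ = 2000.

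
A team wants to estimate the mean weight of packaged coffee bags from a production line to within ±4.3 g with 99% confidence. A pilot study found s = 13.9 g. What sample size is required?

For a mean, the margin of error is E = z·σ/√n, so n = (zσ/E)².
At 99% confidence, z = 2.576.
n = (2.576 × 13.9 / 4.3)² = 69.34
Round up: n = 70.

70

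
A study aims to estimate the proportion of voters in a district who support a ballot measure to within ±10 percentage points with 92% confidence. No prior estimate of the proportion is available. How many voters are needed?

77

For a proportion with margin E = 0.1 at 92% confidence, z = 1.751.
With no prior estimate, use p = 0.5, which maximizes p(1−p) at 0.25.
n = 0.25 × (z/E)² = 0.25 × (1.751/0.1)² = 76.65
Round up: n = 77.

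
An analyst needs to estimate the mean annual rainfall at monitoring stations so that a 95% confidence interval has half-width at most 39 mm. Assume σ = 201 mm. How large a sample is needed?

103

For a mean, the margin of error is E = z·σ/√n, so n = (zσ/E)².
At 95% confidence, z = 1.960.
n = (1.960 × 201 / 39)² = 102.04
Round up: n = 103.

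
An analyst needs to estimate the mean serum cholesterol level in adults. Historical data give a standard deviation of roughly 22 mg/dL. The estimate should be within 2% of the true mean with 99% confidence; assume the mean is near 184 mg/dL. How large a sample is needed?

For a mean, the margin of error is E = z·σ/√n, so n = (zσ/E)².
At 99% confidence, z = 2.576.
E = 2% of 184 = 3.68 mg/dL.
n = (2.576 × 22 / 3.68)² = 237.16
Round up: n = 238.

238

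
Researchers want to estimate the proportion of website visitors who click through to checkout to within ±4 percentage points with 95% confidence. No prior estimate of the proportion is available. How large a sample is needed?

For a proportion with margin E = 0.04 at 95% confidence, z = 1.960.
With no prior estimate, use p = 0.5, which maximizes p(1−p) at 0.25.
n = 0.25 × (z/E)² = 0.25 × (1.960/0.04)² = 600.25
Round up: n = 601.

n = 601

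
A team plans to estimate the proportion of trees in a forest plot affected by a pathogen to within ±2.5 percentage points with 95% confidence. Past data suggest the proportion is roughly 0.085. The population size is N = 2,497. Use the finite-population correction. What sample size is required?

For a proportion with margin E = 0.025 at 95% confidence, z = 1.960.
n = p̂(1−p̂)(z/E)² = 0.085 × 0.915 × (1.960/0.025)² = 478.05 — call this n₀.
Finite-population correction with N = 2,497: n = n₀ / (1 + (n₀−1)/N) = 478.05 / 1.191 = 401.39
Round up: n = 402.

n = 402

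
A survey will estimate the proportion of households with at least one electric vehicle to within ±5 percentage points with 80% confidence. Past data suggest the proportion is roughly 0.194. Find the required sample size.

103

For a proportion with margin E = 0.05 at 80% confidence, z = 1.282.
n = p̂(1−p̂)(z/E)² = 0.194 × 0.806 × (1.282/0.05)² = 102.80
Round up: n = 103.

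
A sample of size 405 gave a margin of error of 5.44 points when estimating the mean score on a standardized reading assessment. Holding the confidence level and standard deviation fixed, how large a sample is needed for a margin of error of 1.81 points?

Margin of error scales as 1/√n, so n₂ = n₁·(E₁/E₂)².
n₂ = 405 × (5.44/1.81)² = 405 × 9.033 = 3658.36
Round up: n₂ = 3659.

3659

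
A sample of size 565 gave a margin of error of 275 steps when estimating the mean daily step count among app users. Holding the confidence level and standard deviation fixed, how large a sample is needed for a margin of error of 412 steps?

252

Margin of error scales as 1/√n, so n₂ = n₁·(E₁/E₂)².
n₂ = 565 × (275/412)² = 565 × 0.4455 = 251.71
Round up: n₂ = 252.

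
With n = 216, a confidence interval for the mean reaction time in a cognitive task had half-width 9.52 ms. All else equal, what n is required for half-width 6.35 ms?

Margin of error scales as 1/√n, so n₂ = n₁·(E₁/E₂)².
n₂ = 216 × (9.52/6.35)² = 216 × 2.248 = 485.57
Round up: n₂ = 486.

486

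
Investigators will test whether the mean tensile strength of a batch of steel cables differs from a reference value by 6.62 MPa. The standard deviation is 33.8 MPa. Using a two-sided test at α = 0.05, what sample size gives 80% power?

205

For a one-sample z-test, n = ((z_{α/2} + z_β)·σ/δ)².
z_{α/2} = 1.960 (two-sided α = 0.05); z_β = 0.842 (power 80% → β = 0.2).
n = (2.802 × 33.8 / 6.62)² = 204.67
Round up: n = 205.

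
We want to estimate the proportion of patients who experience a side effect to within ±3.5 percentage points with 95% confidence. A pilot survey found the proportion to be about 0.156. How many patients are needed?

n = 413

For a proportion with margin E = 0.035 at 95% confidence, z = 1.960.
n = p̂(1−p̂)(z/E)² = 0.156 × 0.844 × (1.960/0.035)² = 412.90
Round up: n = 413.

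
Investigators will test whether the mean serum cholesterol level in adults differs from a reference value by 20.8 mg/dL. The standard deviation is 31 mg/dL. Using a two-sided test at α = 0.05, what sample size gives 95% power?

For a one-sample z-test, n = ((z_{α/2} + z_β)·σ/δ)².
z_{α/2} = 1.960 (two-sided α = 0.05); z_β = 1.645 (power 95% → β = 0.05).
n = (3.605 × 31 / 20.8)² = 28.87
Round up: n = 29.

n = 29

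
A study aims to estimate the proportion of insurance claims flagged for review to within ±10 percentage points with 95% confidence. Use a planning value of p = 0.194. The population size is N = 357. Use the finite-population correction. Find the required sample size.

For a proportion with margin E = 0.1 at 95% confidence, z = 1.960.
n = p̂(1−p̂)(z/E)² = 0.194 × 0.806 × (1.960/0.1)² = 60.07 — call this n₀.
Finite-population correction with N = 357: n = n₀ / (1 + (n₀−1)/N) = 60.07 / 1.165 = 51.56
Round up: n = 52.

52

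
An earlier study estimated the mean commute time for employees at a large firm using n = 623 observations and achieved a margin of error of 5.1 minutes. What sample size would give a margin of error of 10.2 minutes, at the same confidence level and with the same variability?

156

Margin of error scales as 1/√n, so n₂ = n₁·(E₁/E₂)².
n₂ = 623 × (5.1/10.2)² = 623 × 0.25 = 155.75
Round up: n₂ = 156.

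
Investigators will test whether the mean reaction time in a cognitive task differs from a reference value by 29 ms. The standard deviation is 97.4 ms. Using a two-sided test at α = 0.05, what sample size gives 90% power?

For a one-sample z-test, n = ((z_{α/2} + z_β)·σ/δ)².
z_{α/2} = 1.960 (two-sided α = 0.05); z_β = 1.282 (power 90% → β = 0.1).
n = (3.242 × 97.4 / 29)² = 118.56
Round up: n = 119.

n = 119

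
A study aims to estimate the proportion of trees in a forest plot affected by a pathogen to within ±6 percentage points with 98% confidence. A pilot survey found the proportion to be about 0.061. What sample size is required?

n = 87

For a proportion with margin E = 0.06 at 98% confidence, z = 2.326.
n = p̂(1−p̂)(z/E)² = 0.061 × 0.939 × (2.326/0.06)² = 86.08
Round up: n = 87.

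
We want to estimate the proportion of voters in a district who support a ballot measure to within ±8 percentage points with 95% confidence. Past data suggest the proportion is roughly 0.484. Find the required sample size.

For a proportion with margin E = 0.08 at 95% confidence, z = 1.960.
n = p̂(1−p̂)(z/E)² = 0.484 × 0.516 × (1.960/0.08)² = 149.91
Round up: n = 150.

n = 150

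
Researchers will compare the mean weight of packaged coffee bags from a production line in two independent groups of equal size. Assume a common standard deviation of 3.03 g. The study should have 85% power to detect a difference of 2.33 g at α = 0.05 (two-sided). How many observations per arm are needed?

31 per group

For two equal groups, n per group = 2·((z_{α/2} + z_β)·σ/δ)².
z_{α/2} = 1.960; z_β = 1.036 (power 85%).
n = 2 × (2.996 × 3.03 / 2.33)² = 2 × 15.18 = 30.36
Round up: n = 31 per group.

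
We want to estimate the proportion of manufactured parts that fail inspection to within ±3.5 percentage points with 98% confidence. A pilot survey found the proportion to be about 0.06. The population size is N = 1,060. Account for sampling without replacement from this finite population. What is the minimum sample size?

For a proportion with margin E = 0.035 at 98% confidence, z = 2.326.
n = p̂(1−p̂)(z/E)² = 0.06 × 0.94 × (2.326/0.035)² = 249.09 — call this n₀.
Finite-population correction with N = 1,060: n = n₀ / (1 + (n₀−1)/N) = 249.09 / 1.234 = 201.86
Round up: n = 202.

202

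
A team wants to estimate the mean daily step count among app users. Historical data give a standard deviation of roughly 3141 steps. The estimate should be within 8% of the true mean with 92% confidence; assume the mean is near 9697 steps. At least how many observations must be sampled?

51

For a mean, the margin of error is E = z·σ/√n, so n = (zσ/E)².
At 92% confidence, z = 1.751.
E = 8% of 9697 = 775.8 steps.
n = (1.751 × 3141 / 775.8)² = 50.26
Round up: n = 51.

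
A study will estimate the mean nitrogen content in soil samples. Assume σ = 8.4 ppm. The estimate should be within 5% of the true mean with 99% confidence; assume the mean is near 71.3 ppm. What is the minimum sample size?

For a mean, the margin of error is E = z·σ/√n, so n = (zσ/E)².
At 99% confidence, z = 2.576.
E = 5% of 71.3 = 3.565 ppm.
n = (2.576 × 8.4 / 3.565)² = 36.84
Round up: n = 37.

37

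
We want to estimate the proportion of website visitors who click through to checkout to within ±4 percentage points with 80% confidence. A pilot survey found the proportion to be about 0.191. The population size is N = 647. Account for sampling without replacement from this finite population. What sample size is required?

For a proportion with margin E = 0.04 at 80% confidence, z = 1.282.
n = p̂(1−p̂)(z/E)² = 0.191 × 0.809 × (1.282/0.04)² = 158.72 — call this n₀.
Finite-population correction with N = 647: n = n₀ / (1 + (n₀−1)/N) = 158.72 / 1.244 = 127.59
Round up: n = 128.

n = 128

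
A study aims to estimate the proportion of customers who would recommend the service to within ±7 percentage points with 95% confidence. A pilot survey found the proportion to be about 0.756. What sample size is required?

For a proportion with margin E = 0.07 at 95% confidence, z = 1.960.
n = p̂(1−p̂)(z/E)² = 0.756 × 0.244 × (1.960/0.07)² = 144.62
Round up: n = 145.

145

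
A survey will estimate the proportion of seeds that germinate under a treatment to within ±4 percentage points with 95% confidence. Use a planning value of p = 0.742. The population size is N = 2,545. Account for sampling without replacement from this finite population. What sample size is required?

390

For a proportion with margin E = 0.04 at 95% confidence, z = 1.960.
n = p̂(1−p̂)(z/E)² = 0.742 × 0.258 × (1.960/0.04)² = 459.64 — call this n₀.
Finite-population correction with N = 2,545: n = n₀ / (1 + (n₀−1)/N) = 459.64 / 1.18 = 389.53
Round up: n = 390.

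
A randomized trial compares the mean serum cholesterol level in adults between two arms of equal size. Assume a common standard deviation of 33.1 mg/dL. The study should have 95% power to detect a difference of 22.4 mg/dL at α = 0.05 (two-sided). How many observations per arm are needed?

For two equal groups, n per group = 2·((z_{α/2} + z_β)·σ/δ)².
z_{α/2} = 1.960; z_β = 1.645 (power 95%).
n = 2 × (3.605 × 33.1 / 22.4)² = 2 × 28.38 = 56.76
Round up: n = 57 per group.

57 per group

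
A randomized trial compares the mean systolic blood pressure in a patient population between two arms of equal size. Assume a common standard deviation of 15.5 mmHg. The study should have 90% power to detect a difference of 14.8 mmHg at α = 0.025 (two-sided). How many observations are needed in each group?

28 per group

For two equal groups, n per group = 2·((z_{α/2} + z_β)·σ/δ)².
z_{α/2} = 2.241; z_β = 1.282 (power 90%).
n = 2 × (3.523 × 15.5 / 14.8)² = 2 × 13.61 = 27.22
Round up: n = 28 per group.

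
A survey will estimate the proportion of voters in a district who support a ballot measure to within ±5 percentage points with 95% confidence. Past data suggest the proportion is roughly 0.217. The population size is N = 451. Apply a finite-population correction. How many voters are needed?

For a proportion with margin E = 0.05 at 95% confidence, z = 1.960.
n = p̂(1−p̂)(z/E)² = 0.217 × 0.783 × (1.960/0.05)² = 261.09 — call this n₀.
Finite-population correction with N = 451: n = n₀ / (1 + (n₀−1)/N) = 261.09 / 1.577 = 165.56
Round up: n = 166.

166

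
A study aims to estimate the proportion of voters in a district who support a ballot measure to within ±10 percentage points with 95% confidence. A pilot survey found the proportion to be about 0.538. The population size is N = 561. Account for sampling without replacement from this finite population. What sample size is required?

For a proportion with margin E = 0.1 at 95% confidence, z = 1.960.
n = p̂(1−p̂)(z/E)² = 0.538 × 0.462 × (1.960/0.1)² = 95.49 — call this n₀.
Finite-population correction with N = 561: n = n₀ / (1 + (n₀−1)/N) = 95.49 / 1.168 = 81.76
Round up: n = 82.

n = 82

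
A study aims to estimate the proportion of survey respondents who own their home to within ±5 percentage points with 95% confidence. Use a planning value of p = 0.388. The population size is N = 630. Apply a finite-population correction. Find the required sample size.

For a proportion with margin E = 0.05 at 95% confidence, z = 1.960.
n = p̂(1−p̂)(z/E)² = 0.388 × 0.612 × (1.960/0.05)² = 364.88 — call this n₀.
Finite-population correction with N = 630: n = n₀ / (1 + (n₀−1)/N) = 364.88 / 1.578 = 231.23
Round up: n = 232.

232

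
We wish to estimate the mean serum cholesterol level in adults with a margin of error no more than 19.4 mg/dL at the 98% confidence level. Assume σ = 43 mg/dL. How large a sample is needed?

n = 27

For a mean, the margin of error is E = z·σ/√n, so n = (zσ/E)².
At 98% confidence, z = 2.326.
n = (2.326 × 43 / 19.4)² = 26.58
Round up: n = 27.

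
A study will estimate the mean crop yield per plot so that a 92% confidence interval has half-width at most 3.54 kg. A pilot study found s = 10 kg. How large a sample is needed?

n = 25

For a mean, the margin of error is E = z·σ/√n, so n = (zσ/E)².
At 92% confidence, z = 1.751.
n = (1.751 × 10 / 3.54)² = 24.47
Round up: n = 25.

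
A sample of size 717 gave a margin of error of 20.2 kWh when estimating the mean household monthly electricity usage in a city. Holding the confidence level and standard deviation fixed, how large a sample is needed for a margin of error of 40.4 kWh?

180

Margin of error scales as 1/√n, so n₂ = n₁·(E₁/E₂)².
n₂ = 717 × (20.2/40.4)² = 717 × 0.25 = 179.25
Round up: n₂ = 180.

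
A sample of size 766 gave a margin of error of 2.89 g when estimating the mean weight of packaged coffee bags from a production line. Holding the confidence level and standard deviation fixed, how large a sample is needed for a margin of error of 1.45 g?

Margin of error scales as 1/√n, so n₂ = n₁·(E₁/E₂)².
n₂ = 766 × (2.89/1.45)² = 766 × 3.972 = 3042.55
Round up: n₂ = 3043.

3043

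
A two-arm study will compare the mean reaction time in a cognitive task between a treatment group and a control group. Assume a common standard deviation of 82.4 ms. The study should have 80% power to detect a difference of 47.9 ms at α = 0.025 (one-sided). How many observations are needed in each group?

47 per group

For two equal groups, n per group = 2·((z_α + z_β)·σ/δ)².
z_α = 1.960; z_β = 0.842 (power 80%).
n = 2 × (2.802 × 82.4 / 47.9)² = 2 × 23.23 = 46.46
Round up: n = 47 per group.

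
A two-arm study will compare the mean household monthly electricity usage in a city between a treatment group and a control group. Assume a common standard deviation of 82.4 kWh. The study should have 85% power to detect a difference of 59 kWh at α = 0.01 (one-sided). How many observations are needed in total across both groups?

For two equal groups, n per group = 2·((z_α + z_β)·σ/δ)².
z_α = 2.326; z_β = 1.036 (power 85%).
n = 2 × (3.362 × 82.4 / 59)² = 2 × 22.05 = 44.10
Round up: n = 45 per group.
Total across both groups: 2 × 45 = 90.

90 total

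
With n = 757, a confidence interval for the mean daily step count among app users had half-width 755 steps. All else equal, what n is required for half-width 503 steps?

Margin of error scales as 1/√n, so n₂ = n₁·(E₁/E₂)².
n₂ = 757 × (755/503)² = 757 × 2.253 = 1705.52
Round up: n₂ = 1706.

n = 1706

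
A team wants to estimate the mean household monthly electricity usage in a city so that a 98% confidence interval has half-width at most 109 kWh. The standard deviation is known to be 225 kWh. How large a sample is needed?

For a mean, the margin of error is E = z·σ/√n, so n = (zσ/E)².
At 98% confidence, z = 2.326.
n = (2.326 × 225 / 109)² = 23.05
Round up: n = 24.

24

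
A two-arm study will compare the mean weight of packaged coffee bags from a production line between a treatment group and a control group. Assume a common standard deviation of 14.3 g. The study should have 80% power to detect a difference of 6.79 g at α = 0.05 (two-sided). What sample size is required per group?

For two equal groups, n per group = 2·((z_{α/2} + z_β)·σ/δ)².
z_{α/2} = 1.960; z_β = 0.842 (power 80%).
n = 2 × (2.802 × 14.3 / 6.79)² = 2 × 34.82 = 69.64
Round up: n = 70 per group.

70 per group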